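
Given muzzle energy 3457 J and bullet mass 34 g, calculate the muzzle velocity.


v = sqrt(2*E/m) = sqrt(2*3457/0.034) = 450.9 m/s

450.9 m/s


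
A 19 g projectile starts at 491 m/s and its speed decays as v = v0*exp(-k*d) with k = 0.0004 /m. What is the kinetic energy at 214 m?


v = v0*exp(-k*d) = 491*exp(-0.0004*214) = 450.719 m/s
E = 0.5*m*v^2 = 0.5*0.019*450.719^2 = 1930 J

1930 J


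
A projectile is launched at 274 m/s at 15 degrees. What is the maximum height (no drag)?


H = (v0*sin(theta))^2 / (2g) = (274*sin(15°))^2 / (2*9.81) = 256.3 m

256.3 m


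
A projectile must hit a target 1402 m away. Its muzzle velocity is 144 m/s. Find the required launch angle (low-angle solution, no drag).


sin(2*theta) = R*g/v0^2 = 1402*9.81/144^2 = 0.663273, theta = arcsin(0.663273)/2 = 20.77°

20.77 degrees


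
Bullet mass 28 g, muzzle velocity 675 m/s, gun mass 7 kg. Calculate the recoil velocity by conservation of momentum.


v_recoil = m_p * v_p / m_gun = 0.028 * 675 / 7 = 2.7 m/s

2.7 m/s


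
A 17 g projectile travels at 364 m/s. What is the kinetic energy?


E = 0.5*m*v^2 = 0.5*0.017*364^2 = 1126 J

1126 J


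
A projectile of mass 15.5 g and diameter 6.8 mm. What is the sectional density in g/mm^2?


SD = m/d^2 = 15.5/6.8^2 = 0.3352 g/mm^2

0.3352 g/mm^2


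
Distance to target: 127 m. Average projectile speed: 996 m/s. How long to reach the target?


t = d/v = 127/996 = 0.1275 s

0.1275 s


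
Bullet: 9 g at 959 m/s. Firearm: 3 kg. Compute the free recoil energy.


v_r = m_p*v_p/m_gun = 0.009*959/3 = 2.877 m/s, E_r = 0.5*m_gun*v_r^2 = 0.5*3*2.877^2 = 12.42 J

12.42 J


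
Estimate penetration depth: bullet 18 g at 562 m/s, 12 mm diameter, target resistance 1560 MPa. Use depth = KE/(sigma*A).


A = pi*(d/2)^2 = pi*(12/2)^2 = 113.097 mm^2
E = 0.5*m*v^2 = 0.5*0.018*562^2 = 2842.6 J
depth = E/(sigma*A) = 2842.6 J / (1560 MPa * 113.097 mm^2) = 2842.6/(1560 * 113.097) m = 0.0161116 m ≈ 16.11 mm

16.11 mm


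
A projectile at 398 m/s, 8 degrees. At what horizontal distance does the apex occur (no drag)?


R = v0^2*sin(2*theta)/g = 398^2*sin(2*8°)/9.81 = 4450.77 m
apex_dist = R/2 = 4450.77/2 = 2225 m

2225 m


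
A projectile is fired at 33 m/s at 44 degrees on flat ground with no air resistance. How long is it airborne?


T = 2*v0*sin(theta)/g = 2*33*sin(44°)/9.81 = 4.674 s

4.674 s


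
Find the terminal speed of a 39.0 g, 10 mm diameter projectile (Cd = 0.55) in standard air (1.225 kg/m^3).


A = pi*(d/2)^2 = pi*(10/2000)^2 = 7.85398e-05 m^2
vt = sqrt(2mg/(Cd*rho*A)) = sqrt(2*0.039*9.81/(0.55 * 1.225 * 7.85398e-05)) = 120.3 m/s

120.3 m/s


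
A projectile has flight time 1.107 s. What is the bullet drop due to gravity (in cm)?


drop = 0.5*g*t^2 = 0.5*9.81*1.107^2 = 6.01083 m ≈ 601.1 cm

601.1 cm


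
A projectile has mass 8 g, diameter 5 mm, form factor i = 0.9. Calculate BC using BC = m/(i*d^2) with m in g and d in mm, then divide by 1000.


BC = m/(i*d^2*1000) = 8/(0.9 * 5^2 * 1000) = 0.0003556

0.0003556


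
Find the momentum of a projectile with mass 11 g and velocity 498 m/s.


p = m*v = 0.011*498 = 5.478 kg·m/s

5.478 kg·m/s


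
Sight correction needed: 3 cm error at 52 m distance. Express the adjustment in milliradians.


1 mrad subtends 1 cm per 10 m of range, so adj = error_cm / (dist_m / 10) = 3 / (52/10) = 0.5769 mrad

0.5769 mrad


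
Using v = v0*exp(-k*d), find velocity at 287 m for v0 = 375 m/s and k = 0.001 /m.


v = v0*exp(-k*d) = 375*exp(-0.001*287) = 281.4 m/s

281.4 m/s


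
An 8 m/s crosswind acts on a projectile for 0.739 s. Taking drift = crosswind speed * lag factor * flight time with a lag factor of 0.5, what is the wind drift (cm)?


drift = v_wind * lag * t = 8 * 0.5 * 0.739 = 2.956 m ≈ 295.6 cm

295.6 cm


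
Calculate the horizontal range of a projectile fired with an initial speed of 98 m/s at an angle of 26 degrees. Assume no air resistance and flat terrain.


R = v0^2 * sin(2*theta) / g = 98^2 * sin(2*26°) / 9.81 = 771.5 m

771.5 m


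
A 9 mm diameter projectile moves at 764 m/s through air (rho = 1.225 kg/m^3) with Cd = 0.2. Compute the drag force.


A = pi*(d/2)^2 = pi*(9/2000)^2 = 6.36173e-05 m^2
Fd = 0.5*Cd*rho*A*v^2 = 0.5*0.2*1.225*6.36173e-05*764^2 = 4.549 N

4.549 N


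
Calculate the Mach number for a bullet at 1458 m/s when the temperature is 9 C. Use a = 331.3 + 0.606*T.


a = 331.3 + 0.606*(9) = 336.754 m/s
M = v/a = 1458/336.754 = 4.33

4.33


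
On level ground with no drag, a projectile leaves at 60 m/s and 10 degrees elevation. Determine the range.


R = v0^2 * sin(2*theta) / g = 60^2 * sin(2*10°) / 9.81 = 125.5 m

125.5 m


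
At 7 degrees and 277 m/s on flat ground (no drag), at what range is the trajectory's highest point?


R = v0^2*sin(2*theta)/g = 277^2*sin(2*7°)/9.81 = 1892.19 m
apex_dist = R/2 = 1892.19/2 = 946.1 m

946.1 m


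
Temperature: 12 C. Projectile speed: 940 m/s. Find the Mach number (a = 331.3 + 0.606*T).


a = 331.3 + 0.606*(12) = 338.572 m/s
M = v/a = 940/338.572 = 2.776

2.776


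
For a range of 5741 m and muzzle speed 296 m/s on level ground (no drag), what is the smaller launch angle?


sin(2*theta) = R*g/v0^2 = 5741*9.81/296^2 = 0.642796, theta = arcsin(0.642796)/2 = 20°

20 degrees


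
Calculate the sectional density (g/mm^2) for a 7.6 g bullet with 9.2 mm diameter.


SD = m/d^2 = 7.6/9.2^2 = 0.08979 g/mm^2

0.08979 g/mm^2


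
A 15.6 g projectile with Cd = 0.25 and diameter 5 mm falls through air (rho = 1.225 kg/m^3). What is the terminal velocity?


A = pi*(d/2)^2 = pi*(5/2000)^2 = 1.96350e-05 m^2
vt = sqrt(2mg/(Cd*rho*A)) = sqrt(2*0.0156*9.81/(0.25 * 1.225 * 1.96350e-05)) = 225.6 m/s

225.6 m/s


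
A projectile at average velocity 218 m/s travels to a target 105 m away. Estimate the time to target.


t = d/v = 105/218 = 0.4817 s

0.4817 s


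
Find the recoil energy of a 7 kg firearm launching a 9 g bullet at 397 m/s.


v_r = m_p*v_p/m_gun = 0.009*397/7 = 0.510429 m/s, E_r = 0.5*m_gun*v_r^2 = 0.5*7*0.510429^2 = 0.9119 J

0.9119 J


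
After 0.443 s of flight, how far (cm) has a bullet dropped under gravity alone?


drop = 0.5*g*t^2 = 0.5*9.81*0.443^2 = 0.962601 m ≈ 96.26 cm

96.26 cm


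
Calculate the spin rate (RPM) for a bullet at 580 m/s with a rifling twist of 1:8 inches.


twist_m = 8*0.0254 = 0.2032 m
spin = v/twist = 580/0.2032 = 2854.331 rev/s
RPM = spin*60 = 2854.331*60 ≈ 171260 RPM

171260 RPM


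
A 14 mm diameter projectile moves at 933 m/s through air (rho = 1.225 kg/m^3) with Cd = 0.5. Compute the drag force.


A = pi*(d/2)^2 = pi*(14/2000)^2 = 1.53938e-04 m^2
Fd = 0.5*Cd*rho*A*v^2 = 0.5*0.5*1.225*1.53938e-04*933^2 = 41.04 N

41.04 N


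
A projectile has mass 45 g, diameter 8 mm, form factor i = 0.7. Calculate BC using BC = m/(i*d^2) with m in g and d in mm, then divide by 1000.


BC = m/(i*d^2*1000) = 45/(0.7 * 8^2 * 1000) = 0.001004

0.001004


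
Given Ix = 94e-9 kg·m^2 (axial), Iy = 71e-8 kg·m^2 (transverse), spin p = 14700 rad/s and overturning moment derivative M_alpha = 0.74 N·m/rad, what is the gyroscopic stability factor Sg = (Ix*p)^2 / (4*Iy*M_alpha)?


Sg = Ix^2 * p^2 / (4 * Iy * M_alpha) = (94e-9)^2 * 14700^2 / (4 * 71e-8 * 0.74) = 0.9085

0.9085


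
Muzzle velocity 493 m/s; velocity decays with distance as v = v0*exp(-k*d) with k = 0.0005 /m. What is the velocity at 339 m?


v = v0*exp(-k*d) = 493*exp(-0.0005*339) = 416.1 m/s

416.1 m/s


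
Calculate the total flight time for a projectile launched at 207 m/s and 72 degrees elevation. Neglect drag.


T = 2*v0*sin(theta)/g = 2*207*sin(72°)/9.81 = 40.14 s

40.14 s


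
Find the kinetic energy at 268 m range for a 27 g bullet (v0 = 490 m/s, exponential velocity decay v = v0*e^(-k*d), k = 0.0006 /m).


v = v0*exp(-k*d) = 490*exp(-0.0006*268) = 417.217 m/s
E = 0.5*m*v^2 = 0.5*0.027*417.217^2 = 2350 J

2350 J


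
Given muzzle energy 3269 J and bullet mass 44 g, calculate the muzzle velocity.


v = sqrt(2*E/m) = sqrt(2*3269/0.044) = 385.5 m/s

385.5 m/s


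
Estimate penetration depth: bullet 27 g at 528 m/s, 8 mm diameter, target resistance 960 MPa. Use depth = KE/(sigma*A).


A = pi*(d/2)^2 = pi*(8/2)^2 = 50.2655 mm^2
E = 0.5*m*v^2 = 0.5*0.027*528^2 = 3763.58 J
depth = E/(sigma*A) = 3763.58 J / (960 MPa * 50.2655 mm^2) = 3763.58/(960 * 50.2655) m = 0.0779939 m ≈ 77.99 mm

77.99 mm


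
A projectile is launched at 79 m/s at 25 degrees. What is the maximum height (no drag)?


H = (v0*sin(theta))^2 / (2g) = (79*sin(25°))^2 / (2*9.81) = 56.81 m

56.81 m


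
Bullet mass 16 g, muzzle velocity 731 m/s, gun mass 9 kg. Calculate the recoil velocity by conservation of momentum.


v_recoil = m_p * v_p / m_gun = 0.016 * 731 / 9 = 1.3 m/s

1.3 m/s


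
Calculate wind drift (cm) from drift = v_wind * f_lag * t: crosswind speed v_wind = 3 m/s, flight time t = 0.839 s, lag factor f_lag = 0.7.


drift = v_wind * lag * t = 3 * 0.7 * 0.839 = 1.7619 m ≈ 176.2 cm

176.2 cm


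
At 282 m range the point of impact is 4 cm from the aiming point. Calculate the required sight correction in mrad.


1 mrad subtends 1 cm per 10 m of range, so adj = error_cm / (dist_m / 10) = 4 / (282/10) = 0.1418 mrad

0.1418 mrad


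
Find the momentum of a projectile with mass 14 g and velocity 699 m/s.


p = m*v = 0.014*699 = 9.786 kg·m/s

9.786 kg·m/s


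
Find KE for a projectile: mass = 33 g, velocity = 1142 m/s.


E = 0.5*m*v^2 = 0.5*0.033*1142^2 = 21519 J

21519 J


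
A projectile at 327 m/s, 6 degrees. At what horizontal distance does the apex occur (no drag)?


R = v0^2*sin(2*theta)/g = 327^2*sin(2*6°)/9.81 = 2266.24 m
apex_dist = R/2 = 2266.24/2 = 1133 m

1133 m


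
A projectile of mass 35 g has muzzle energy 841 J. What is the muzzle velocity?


v = sqrt(2*E/m) = sqrt(2*841/0.035) = 219.2 m/s

219.2 m/s


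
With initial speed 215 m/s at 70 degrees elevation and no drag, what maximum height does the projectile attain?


H = (v0*sin(theta))^2 / (2g) = (215*sin(70°))^2 / (2*9.81) = 2080 m

2080 m


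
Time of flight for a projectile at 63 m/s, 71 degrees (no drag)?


T = 2*v0*sin(theta)/g = 2*63*sin(71°)/9.81 = 12.14 s

12.14 s


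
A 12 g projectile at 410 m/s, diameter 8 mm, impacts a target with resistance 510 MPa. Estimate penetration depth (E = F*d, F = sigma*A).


A = pi*(d/2)^2 = pi*(8/2)^2 = 50.2655 mm^2
E = 0.5*m*v^2 = 0.5*0.012*410^2 = 1008.6 J
depth = E/(sigma*A) = 1008.6 J / (510 MPa * 50.2655 mm^2) = 1008.6/(510 * 50.2655) m = 0.039344 m ≈ 39.34 mm

39.34 mm


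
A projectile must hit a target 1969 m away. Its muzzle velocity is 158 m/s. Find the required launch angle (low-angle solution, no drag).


sin(2*theta) = R*g/v0^2 = 1969*9.81/158^2 = 0.77375, theta = arcsin(0.77375)/2 = 25.35°

25.35 degrees


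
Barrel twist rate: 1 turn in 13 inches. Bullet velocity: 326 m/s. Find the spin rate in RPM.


twist_m = 13*0.0254 = 0.3302 m
spin = v/twist = 326/0.3302 = 987.2804 rev/s
RPM = spin*60 = 987.2804*60 ≈ 59237 RPM

59237 RPM


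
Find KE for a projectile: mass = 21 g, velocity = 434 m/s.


E = 0.5*m*v^2 = 0.5*0.021*434^2 = 1978 J

1978 J


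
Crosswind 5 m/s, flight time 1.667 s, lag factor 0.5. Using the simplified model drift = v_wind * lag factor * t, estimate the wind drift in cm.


drift = v_wind * lag * t = 5 * 0.5 * 1.667 = 4.1675 m ≈ 416.8 cm

416.8 cm


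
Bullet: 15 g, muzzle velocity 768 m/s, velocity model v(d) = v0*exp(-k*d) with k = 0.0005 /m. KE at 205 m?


v = v0*exp(-k*d) = 768*exp(-0.0005*205) = 693.18 m/s
E = 0.5*m*v^2 = 0.5*0.015*693.18^2 = 3604 J

3604 J


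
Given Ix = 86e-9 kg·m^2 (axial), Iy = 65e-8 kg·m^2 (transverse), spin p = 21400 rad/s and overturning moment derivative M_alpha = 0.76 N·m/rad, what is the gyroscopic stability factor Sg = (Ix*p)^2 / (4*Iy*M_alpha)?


Sg = Ix^2 * p^2 / (4 * Iy * M_alpha) = (86e-9)^2 * 21400^2 / (4 * 65e-8 * 0.76) = 1.714

1.714


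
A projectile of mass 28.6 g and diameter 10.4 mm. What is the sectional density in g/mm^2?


SD = m/d^2 = 28.6/10.4^2 = 0.2644 g/mm^2

0.2644 g/mm^2


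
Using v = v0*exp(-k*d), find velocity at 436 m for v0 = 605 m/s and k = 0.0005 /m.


v = v0*exp(-k*d) = 605*exp(-0.0005*436) = 486.5 m/s

486.5 m/s


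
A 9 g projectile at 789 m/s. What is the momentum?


p = m*v = 0.009*789 = 7.101 kg·m/s

7.101 kg·m/s


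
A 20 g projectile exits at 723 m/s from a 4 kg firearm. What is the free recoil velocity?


v_recoil = m_p * v_p / m_gun = 0.02 * 723 / 4 = 3.615 m/s

3.615 m/s


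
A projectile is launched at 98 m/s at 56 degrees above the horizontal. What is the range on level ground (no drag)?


R = v0^2 * sin(2*theta) / g = 98^2 * sin(2*56°) / 9.81 = 907.7 m

907.7 m


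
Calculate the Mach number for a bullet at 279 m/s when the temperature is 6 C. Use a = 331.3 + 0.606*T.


a = 331.3 + 0.606*(6) = 334.936 m/s
M = v/a = 279/334.936 = 0.833

0.833


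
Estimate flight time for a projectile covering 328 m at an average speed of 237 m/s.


t = d/v = 328/237 = 1.384 s

1.384 s


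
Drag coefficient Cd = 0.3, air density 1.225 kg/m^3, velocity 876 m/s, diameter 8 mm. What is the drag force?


A = pi*(d/2)^2 = pi*(8/2000)^2 = 5.02655e-05 m^2
Fd = 0.5*Cd*rho*A*v^2 = 0.5*0.3*1.225*5.02655e-05*876^2 = 7.088 N

7.088 N


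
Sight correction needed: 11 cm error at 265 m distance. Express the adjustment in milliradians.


1 mrad subtends 1 cm per 10 m of range, so adj = error_cm / (dist_m / 10) = 11 / (265/10) = 0.4151 mrad

0.4151 mrad


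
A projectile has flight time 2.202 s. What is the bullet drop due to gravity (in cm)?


drop = 0.5*g*t^2 = 0.5*9.81*2.202^2 = 23.7834 m ≈ 2378 cm

2378 cm


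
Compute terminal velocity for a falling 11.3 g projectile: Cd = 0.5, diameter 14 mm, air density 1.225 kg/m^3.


A = pi*(d/2)^2 = pi*(14/2000)^2 = 1.53938e-04 m^2
vt = sqrt(2mg/(Cd*rho*A)) = sqrt(2*0.0113*9.81/(0.5 * 1.225 * 1.53938e-04)) = 48.49 m/s

48.49 m/s


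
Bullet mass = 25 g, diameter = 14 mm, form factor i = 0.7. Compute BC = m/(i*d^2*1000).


BC = m/(i*d^2*1000) = 25/(0.7 * 14^2 * 1000) = 0.0001822

0.0001822


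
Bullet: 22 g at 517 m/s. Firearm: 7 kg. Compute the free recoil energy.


v_r = m_p*v_p/m_gun = 0.022*517/7 = 1.62486 m/s, E_r = 0.5*m_gun*v_r^2 = 0.5*7*1.62486^2 = 9.241 J

9.241 J


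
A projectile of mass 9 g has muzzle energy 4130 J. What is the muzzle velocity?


v = sqrt(2*E/m) = sqrt(2*4130/0.009) = 958 m/s

958 m/s


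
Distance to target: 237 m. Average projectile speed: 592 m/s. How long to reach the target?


t = d/v = 237/592 = 0.4003 s

0.4003 s


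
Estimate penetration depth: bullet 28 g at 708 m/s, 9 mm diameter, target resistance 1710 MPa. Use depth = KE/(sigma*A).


A = pi*(d/2)^2 = pi*(9/2)^2 = 63.6173 mm^2
E = 0.5*m*v^2 = 0.5*0.028*708^2 = 7017.7 J
depth = E/(sigma*A) = 7017.7 J / (1710 MPa * 63.6173 mm^2) = 7017.7/(1710 * 63.6173) m = 0.0645095 m ≈ 64.51 mm

64.51 mm


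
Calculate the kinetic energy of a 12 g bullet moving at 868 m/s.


E = 0.5*m*v^2 = 0.5*0.012*868^2 = 4521 J

4521 J


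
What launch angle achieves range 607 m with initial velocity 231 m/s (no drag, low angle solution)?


sin(2*theta) = R*g/v0^2 = 607*9.81/231^2 = 0.111592, theta = arcsin(0.111592)/2 = 3.204°

3.204 degrees


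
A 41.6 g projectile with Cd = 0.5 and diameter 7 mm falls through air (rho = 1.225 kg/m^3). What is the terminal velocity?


A = pi*(d/2)^2 = pi*(7/2000)^2 = 3.84845e-05 m^2
vt = sqrt(2mg/(Cd*rho*A)) = sqrt(2*0.0416*9.81/(0.5 * 1.225 * 3.84845e-05)) = 186.1 m/s

186.1 m/s


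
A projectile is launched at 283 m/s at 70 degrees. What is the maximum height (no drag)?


H = (v0*sin(theta))^2 / (2g) = (283*sin(70°))^2 / (2*9.81) = 3605 m

3605 m


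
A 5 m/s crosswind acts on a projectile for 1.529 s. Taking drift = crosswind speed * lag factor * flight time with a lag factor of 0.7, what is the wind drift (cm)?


drift = v_wind * lag * t = 5 * 0.7 * 1.529 = 5.3515 m ≈ 535.1 cm

535.1 cm


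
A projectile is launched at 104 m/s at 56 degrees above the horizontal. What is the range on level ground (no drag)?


R = v0^2 * sin(2*theta) / g = 104^2 * sin(2*56°) / 9.81 = 1022 m

1022 m


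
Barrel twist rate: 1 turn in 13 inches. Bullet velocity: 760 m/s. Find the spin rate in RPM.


twist_m = 13*0.0254 = 0.3302 m
spin = v/twist = 760/0.3302 = 2301.635 rev/s
RPM = spin*60 = 2301.635*60 ≈ 138098 RPM

138098 RPM


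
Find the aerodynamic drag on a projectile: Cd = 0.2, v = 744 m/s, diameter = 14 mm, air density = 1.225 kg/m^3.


A = pi*(d/2)^2 = pi*(14/2000)^2 = 1.53938e-04 m^2
Fd = 0.5*Cd*rho*A*v^2 = 0.5*0.2*1.225*1.53938e-04*744^2 = 10.44 N

10.44 N


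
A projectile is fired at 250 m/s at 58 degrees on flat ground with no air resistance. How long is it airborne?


T = 2*v0*sin(theta)/g = 2*250*sin(58°)/9.81 = 43.22 s

43.22 s


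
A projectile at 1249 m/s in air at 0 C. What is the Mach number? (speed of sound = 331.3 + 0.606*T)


a = 331.3 + 0.606*(0) = 331.3 m/s
M = v/a = 1249/331.3 = 3.77

3.77


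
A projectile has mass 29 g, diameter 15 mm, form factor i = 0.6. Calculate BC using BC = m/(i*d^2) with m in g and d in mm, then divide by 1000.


BC = m/(i*d^2*1000) = 29/(0.6 * 15^2 * 1000) = 0.0002148

0.0002148


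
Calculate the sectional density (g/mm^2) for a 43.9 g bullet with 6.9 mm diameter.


SD = m/d^2 = 43.9/6.9^2 = 0.9221 g/mm^2

0.9221 g/mm^2


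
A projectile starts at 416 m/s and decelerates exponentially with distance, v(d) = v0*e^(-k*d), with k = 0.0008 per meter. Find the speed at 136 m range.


v = v0*exp(-k*d) = 416*exp(-0.0008*136) = 373.1 m/s

373.1 m/s


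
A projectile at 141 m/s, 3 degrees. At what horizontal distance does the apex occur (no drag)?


R = v0^2*sin(2*theta)/g = 141^2*sin(2*3°)/9.81 = 211.838 m
apex_dist = R/2 = 211.838/2 = 105.9 m

105.9 m


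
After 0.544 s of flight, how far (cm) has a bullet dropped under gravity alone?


drop = 0.5*g*t^2 = 0.5*9.81*0.544^2 = 1.45157 m ≈ 145.2 cm

145.2 cm


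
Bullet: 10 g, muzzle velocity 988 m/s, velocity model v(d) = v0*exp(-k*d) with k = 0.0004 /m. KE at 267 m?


v = v0*exp(-k*d) = 988*exp(-0.0004*267) = 887.921 m/s
E = 0.5*m*v^2 = 0.5*0.01*887.921^2 = 3942 J

3942 J


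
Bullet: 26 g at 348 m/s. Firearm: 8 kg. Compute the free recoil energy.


v_r = m_p*v_p/m_gun = 0.026*348/8 = 1.131 m/s, E_r = 0.5*m_gun*v_r^2 = 0.5*8*1.131^2 = 5.117 J

5.117 J


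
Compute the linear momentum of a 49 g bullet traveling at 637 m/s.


p = m*v = 0.049*637 = 31.21 kg·m/s

31.21 kg·m/s


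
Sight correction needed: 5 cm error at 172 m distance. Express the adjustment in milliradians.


1 mrad subtends 1 cm per 10 m of range, so adj = error_cm / (dist_m / 10) = 5 / (172/10) = 0.2907 mrad

0.2907 mrad


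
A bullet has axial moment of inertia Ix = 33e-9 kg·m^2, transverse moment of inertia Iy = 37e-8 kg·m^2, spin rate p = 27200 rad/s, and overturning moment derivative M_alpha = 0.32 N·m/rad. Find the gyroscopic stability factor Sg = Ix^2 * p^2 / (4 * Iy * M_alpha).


Sg = Ix^2 * p^2 / (4 * Iy * M_alpha) = (33e-9)^2 * 27200^2 / (4 * 37e-8 * 0.32) = 1.701

1.701


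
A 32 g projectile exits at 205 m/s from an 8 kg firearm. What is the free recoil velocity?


v_recoil = m_p * v_p / m_gun = 0.032 * 205 / 8 = 0.82 m/s

0.82 m/s


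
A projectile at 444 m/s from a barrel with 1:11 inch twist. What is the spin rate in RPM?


twist_m = 11*0.0254 = 0.2794 m
spin = v/twist = 444/0.2794 = 1589.12 rev/s
RPM = spin*60 = 1589.12*60 ≈ 95347 RPM

95347 RPM


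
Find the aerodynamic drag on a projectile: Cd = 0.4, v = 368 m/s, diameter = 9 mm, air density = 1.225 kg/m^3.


A = pi*(d/2)^2 = pi*(9/2000)^2 = 6.36173e-05 m^2
Fd = 0.5*Cd*rho*A*v^2 = 0.5*0.4*1.225*6.36173e-05*368^2 = 2.111 N

2.111 N


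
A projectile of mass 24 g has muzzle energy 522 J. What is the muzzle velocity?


v = sqrt(2*E/m) = sqrt(2*522/0.024) = 208.6 m/s

208.6 m/s


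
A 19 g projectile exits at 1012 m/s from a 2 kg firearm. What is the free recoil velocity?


v_recoil = m_p * v_p / m_gun = 0.019 * 1012 / 2 = 9.614 m/s

9.614 m/s


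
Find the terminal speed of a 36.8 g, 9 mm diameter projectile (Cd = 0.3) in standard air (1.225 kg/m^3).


A = pi*(d/2)^2 = pi*(9/2000)^2 = 6.36173e-05 m^2
vt = sqrt(2mg/(Cd*rho*A)) = sqrt(2*0.0368*9.81/(0.3 * 1.225 * 6.36173e-05)) = 175.7 m/s

175.7 m/s


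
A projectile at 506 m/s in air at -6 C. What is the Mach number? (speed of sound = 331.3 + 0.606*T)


a = 331.3 + 0.606*(-6) = 327.664 m/s
M = v/a = 506/327.664 = 1.544

1.544


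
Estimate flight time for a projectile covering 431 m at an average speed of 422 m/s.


t = d/v = 431/422 = 1.021 s

1.021 s


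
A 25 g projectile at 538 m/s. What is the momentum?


p = m*v = 0.025*538 = 13.45 kg·m/s

13.45 kg·m/s


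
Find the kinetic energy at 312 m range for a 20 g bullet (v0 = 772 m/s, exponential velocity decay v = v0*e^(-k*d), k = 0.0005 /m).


v = v0*exp(-k*d) = 772*exp(-0.0005*312) = 660.492 m/s
E = 0.5*m*v^2 = 0.5*0.02*660.492^2 = 4362 J

4362 J


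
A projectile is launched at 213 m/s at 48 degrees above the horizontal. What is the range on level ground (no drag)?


R = v0^2 * sin(2*theta) / g = 213^2 * sin(2*48°) / 9.81 = 4599 m

4599 m


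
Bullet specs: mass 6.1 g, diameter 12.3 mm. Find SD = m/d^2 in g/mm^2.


SD = m/d^2 = 6.1/12.3^2 = 0.04032 g/mm^2

0.04032 g/mm^2


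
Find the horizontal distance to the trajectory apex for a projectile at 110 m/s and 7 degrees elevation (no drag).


R = v0^2*sin(2*theta)/g = 110^2*sin(2*7°)/9.81 = 298.395 m
apex_dist = R/2 = 298.395/2 = 149.2 m

149.2 m


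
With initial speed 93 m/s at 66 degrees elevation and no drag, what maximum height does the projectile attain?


H = (v0*sin(theta))^2 / (2g) = (93*sin(66°))^2 / (2*9.81) = 367.9 m

367.9 m


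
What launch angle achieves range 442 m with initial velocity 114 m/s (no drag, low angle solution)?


sin(2*theta) = R*g/v0^2 = 442*9.81/114^2 = 0.333643, theta = arcsin(0.333643)/2 = 9.745°

9.745 degrees


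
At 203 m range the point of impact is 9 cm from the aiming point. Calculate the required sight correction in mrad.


1 mrad subtends 1 cm per 10 m of range, so adj = error_cm / (dist_m / 10) = 9 / (203/10) = 0.4433 mrad

0.4433 mrad


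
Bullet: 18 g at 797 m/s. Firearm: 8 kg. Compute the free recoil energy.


v_r = m_p*v_p/m_gun = 0.018*797/8 = 1.79325 m/s, E_r = 0.5*m_gun*v_r^2 = 0.5*8*1.79325^2 = 12.86 J

12.86 J


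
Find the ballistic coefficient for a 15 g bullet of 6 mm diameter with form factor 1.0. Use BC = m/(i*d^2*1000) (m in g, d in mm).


BC = m/(i*d^2*1000) = 15/(1.0 * 6^2 * 1000) = 0.0004167

0.0004167


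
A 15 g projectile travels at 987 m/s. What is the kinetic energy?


E = 0.5*m*v^2 = 0.5*0.015*987^2 = 7306 J

7306 J


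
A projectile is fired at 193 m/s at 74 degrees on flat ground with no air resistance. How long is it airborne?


T = 2*v0*sin(theta)/g = 2*193*sin(74°)/9.81 = 37.82 s

37.82 s


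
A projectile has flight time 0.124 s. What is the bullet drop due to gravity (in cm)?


drop = 0.5*g*t^2 = 0.5*9.81*0.124^2 = 0.0754193 m ≈ 7.542 cm

7.542 cm


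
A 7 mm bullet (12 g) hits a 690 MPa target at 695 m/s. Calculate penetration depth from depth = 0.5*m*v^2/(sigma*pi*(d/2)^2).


A = pi*(d/2)^2 = pi*(7/2)^2 = 38.4845 mm^2
E = 0.5*m*v^2 = 0.5*0.012*695^2 = 2898.15 J
depth = E/(sigma*A) = 2898.15 J / (690 MPa * 38.4845 mm^2) = 2898.15/(690 * 38.4845) m = 0.10914 m ≈ 109.1 mm

109.1 mm


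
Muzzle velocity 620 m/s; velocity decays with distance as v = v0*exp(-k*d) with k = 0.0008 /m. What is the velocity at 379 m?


v = v0*exp(-k*d) = 620*exp(-0.0008*379) = 457.8 m/s

457.8 m/s


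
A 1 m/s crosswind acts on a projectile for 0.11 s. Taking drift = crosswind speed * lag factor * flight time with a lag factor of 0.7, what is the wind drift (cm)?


drift = v_wind * lag * t = 1 * 0.7 * 0.11 = 0.077 m ≈ 7.7 cm

7.7 cm


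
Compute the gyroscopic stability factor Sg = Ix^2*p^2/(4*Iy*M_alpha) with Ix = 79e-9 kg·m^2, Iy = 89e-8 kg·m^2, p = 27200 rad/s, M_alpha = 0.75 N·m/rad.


Sg = Ix^2 * p^2 / (4 * Iy * M_alpha) = (79e-9)^2 * 27200^2 / (4 * 89e-8 * 0.75) = 1.729

1.729


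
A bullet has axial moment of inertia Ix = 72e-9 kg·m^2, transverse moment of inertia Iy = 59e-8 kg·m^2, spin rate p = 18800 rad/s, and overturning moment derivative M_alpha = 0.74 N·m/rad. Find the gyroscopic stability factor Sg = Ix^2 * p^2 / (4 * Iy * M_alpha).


Sg = Ix^2 * p^2 / (4 * Iy * M_alpha) = (72e-9)^2 * 18800^2 / (4 * 59e-8 * 0.74) = 1.049

1.049


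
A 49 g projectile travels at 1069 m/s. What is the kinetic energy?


E = 0.5*m*v^2 = 0.5*0.049*1069^2 = 27998 J

27998 J


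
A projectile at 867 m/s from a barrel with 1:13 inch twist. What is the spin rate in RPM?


twist_m = 13*0.0254 = 0.3302 m
spin = v/twist = 867/0.3302 = 2625.681 rev/s
RPM = spin*60 = 2625.681*60 ≈ 157541 RPM

157541 RPM


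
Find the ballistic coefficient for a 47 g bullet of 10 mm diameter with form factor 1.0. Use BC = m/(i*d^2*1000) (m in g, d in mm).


BC = m/(i*d^2*1000) = 47/(1.0 * 10^2 * 1000) = 0.00047

0.00047


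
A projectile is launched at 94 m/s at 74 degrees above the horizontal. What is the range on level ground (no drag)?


R = v0^2 * sin(2*theta) / g = 94^2 * sin(2*74°) / 9.81 = 477.3 m

477.3 m


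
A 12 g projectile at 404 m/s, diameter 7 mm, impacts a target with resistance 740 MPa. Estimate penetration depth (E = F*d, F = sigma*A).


A = pi*(d/2)^2 = pi*(7/2)^2 = 38.4845 mm^2
E = 0.5*m*v^2 = 0.5*0.012*404^2 = 979.296 J
depth = E/(sigma*A) = 979.296 J / (740 MPa * 38.4845 mm^2) = 979.296/(740 * 38.4845) m = 0.0343872 m ≈ 34.39 mm

34.39 mm


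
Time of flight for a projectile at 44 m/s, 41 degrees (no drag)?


T = 2*v0*sin(theta)/g = 2*44*sin(41°)/9.81 = 5.885 s

5.885 s


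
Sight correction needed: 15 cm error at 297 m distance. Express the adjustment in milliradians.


1 mrad subtends 1 cm per 10 m of range, so adj = error_cm / (dist_m / 10) = 15 / (297/10) = 0.5051 mrad

0.5051 mrad


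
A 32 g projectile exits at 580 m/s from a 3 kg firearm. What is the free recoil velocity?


v_recoil = m_p * v_p / m_gun = 0.032 * 580 / 3 = 6.187 m/s

6.187 m/s


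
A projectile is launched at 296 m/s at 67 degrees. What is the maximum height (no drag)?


H = (v0*sin(theta))^2 / (2g) = (296*sin(67°))^2 / (2*9.81) = 3784 m

3784 m


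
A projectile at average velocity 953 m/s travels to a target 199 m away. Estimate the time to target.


t = d/v = 199/953 = 0.2088 s

0.2088 s


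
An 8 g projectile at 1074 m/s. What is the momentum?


p = m*v = 0.008*1074 = 8.592 kg·m/s

8.592 kg·m/s


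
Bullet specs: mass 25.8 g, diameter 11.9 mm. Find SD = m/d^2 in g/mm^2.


SD = m/d^2 = 25.8/11.9^2 = 0.1822 g/mm^2

0.1822 g/mm^2


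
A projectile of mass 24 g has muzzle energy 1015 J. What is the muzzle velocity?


v = sqrt(2*E/m) = sqrt(2*1015/0.024) = 290.8 m/s

290.8 m/s


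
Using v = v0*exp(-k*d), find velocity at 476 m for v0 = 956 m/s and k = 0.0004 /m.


v = v0*exp(-k*d) = 956*exp(-0.0004*476) = 790.3 m/s

790.3 m/s


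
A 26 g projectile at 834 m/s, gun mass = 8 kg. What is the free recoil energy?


v_r = m_p*v_p/m_gun = 0.026*834/8 = 2.7105 m/s, E_r = 0.5*m_gun*v_r^2 = 0.5*8*2.7105^2 = 29.39 J

29.39 J


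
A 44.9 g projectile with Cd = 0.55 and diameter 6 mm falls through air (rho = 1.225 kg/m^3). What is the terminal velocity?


A = pi*(d/2)^2 = pi*(6/2000)^2 = 2.82743e-05 m^2
vt = sqrt(2mg/(Cd*rho*A)) = sqrt(2*0.0449*9.81/(0.55 * 1.225 * 2.82743e-05)) = 215 m/s

215 m/s


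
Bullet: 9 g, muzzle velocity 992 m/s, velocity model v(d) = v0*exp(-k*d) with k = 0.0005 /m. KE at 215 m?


v = v0*exp(-k*d) = 992*exp(-0.0005*215) = 890.892 m/s
E = 0.5*m*v^2 = 0.5*0.009*890.892^2 = 3572 J

3572 J


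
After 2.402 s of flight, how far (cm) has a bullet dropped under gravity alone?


drop = 0.5*g*t^2 = 0.5*9.81*2.402^2 = 28.2999 m ≈ 2830 cm

2830 cm


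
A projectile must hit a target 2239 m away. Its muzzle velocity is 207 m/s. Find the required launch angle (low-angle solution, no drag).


sin(2*theta) = R*g/v0^2 = 2239*9.81/207^2 = 0.512604, theta = arcsin(0.512604)/2 = 15.42°

15.42 degrees


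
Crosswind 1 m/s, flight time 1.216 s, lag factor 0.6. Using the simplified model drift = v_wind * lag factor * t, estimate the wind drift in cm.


drift = v_wind * lag * t = 1 * 0.6 * 1.216 = 0.7296 m ≈ 72.96 cm

72.96 cm


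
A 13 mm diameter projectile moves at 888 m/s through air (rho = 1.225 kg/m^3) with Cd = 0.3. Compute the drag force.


A = pi*(d/2)^2 = pi*(13/2000)^2 = 1.32732e-04 m^2
Fd = 0.5*Cd*rho*A*v^2 = 0.5*0.3*1.225*1.32732e-04*888^2 = 19.23 N

19.23 N


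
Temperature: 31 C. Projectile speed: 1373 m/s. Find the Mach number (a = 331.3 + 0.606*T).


a = 331.3 + 0.606*(31) = 350.086 m/s
M = v/a = 1373/350.086 = 3.922

3.922


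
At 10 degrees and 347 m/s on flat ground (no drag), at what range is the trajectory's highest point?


R = v0^2*sin(2*theta)/g = 347^2*sin(2*10°)/9.81 = 4197.99 m
apex_dist = R/2 = 4197.99/2 = 2099 m

2099 m


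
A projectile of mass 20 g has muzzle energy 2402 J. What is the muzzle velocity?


v = sqrt(2*E/m) = sqrt(2*2402/0.02) = 490.1 m/s

490.1 m/s


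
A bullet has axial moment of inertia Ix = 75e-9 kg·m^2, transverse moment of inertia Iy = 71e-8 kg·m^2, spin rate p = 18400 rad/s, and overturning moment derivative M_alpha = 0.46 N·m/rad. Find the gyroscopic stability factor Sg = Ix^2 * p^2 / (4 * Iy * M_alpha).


Sg = Ix^2 * p^2 / (4 * Iy * M_alpha) = (75e-9)^2 * 18400^2 / (4 * 71e-8 * 0.46) = 1.458

1.458


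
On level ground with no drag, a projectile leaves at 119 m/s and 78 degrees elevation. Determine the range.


R = v0^2 * sin(2*theta) / g = 119^2 * sin(2*78°) / 9.81 = 587.1 m

587.1 m


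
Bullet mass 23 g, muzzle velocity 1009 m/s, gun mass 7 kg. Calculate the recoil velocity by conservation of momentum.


v_recoil = m_p * v_p / m_gun = 0.023 * 1009 / 7 = 3.315 m/s

3.315 m/s


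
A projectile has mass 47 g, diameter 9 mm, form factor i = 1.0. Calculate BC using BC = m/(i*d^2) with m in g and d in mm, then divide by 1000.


BC = m/(i*d^2*1000) = 47/(1.0 * 9^2 * 1000) = 0.0005802

0.0005802


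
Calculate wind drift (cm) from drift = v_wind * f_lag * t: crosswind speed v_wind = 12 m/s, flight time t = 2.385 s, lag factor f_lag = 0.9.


drift = v_wind * lag * t = 12 * 0.9 * 2.385 = 25.758 m ≈ 2576 cm

2576 cm


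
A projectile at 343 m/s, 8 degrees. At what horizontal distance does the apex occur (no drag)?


R = v0^2*sin(2*theta)/g = 343^2*sin(2*8°)/9.81 = 3305.65 m
apex_dist = R/2 = 3305.65/2 = 1653 m

1653 m


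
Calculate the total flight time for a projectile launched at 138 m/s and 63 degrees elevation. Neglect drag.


T = 2*v0*sin(theta)/g = 2*138*sin(63°)/9.81 = 25.07 s

25.07 s


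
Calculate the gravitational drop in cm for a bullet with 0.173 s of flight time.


drop = 0.5*g*t^2 = 0.5*9.81*0.173^2 = 0.146802 m ≈ 14.68 cm

14.68 cm


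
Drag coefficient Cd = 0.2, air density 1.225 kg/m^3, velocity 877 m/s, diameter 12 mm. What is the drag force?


A = pi*(d/2)^2 = pi*(12/2000)^2 = 1.13097e-04 m^2
Fd = 0.5*Cd*rho*A*v^2 = 0.5*0.2*1.225*1.13097e-04*877^2 = 10.66 N

10.66 N


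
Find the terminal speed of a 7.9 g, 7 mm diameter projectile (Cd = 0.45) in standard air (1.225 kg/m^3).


A = pi*(d/2)^2 = pi*(7/2000)^2 = 3.84845e-05 m^2
vt = sqrt(2mg/(Cd*rho*A)) = sqrt(2*0.0079*9.81/(0.45 * 1.225 * 3.84845e-05)) = 85.48 m/s

85.48 m/s


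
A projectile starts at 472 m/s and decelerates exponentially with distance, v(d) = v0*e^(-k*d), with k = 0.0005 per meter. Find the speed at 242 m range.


v = v0*exp(-k*d) = 472*exp(-0.0005*242) = 418.2 m/s

418.2 m/s


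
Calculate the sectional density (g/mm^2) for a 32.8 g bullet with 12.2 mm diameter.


SD = m/d^2 = 32.8/12.2^2 = 0.2204 g/mm^2

0.2204 g/mm^2


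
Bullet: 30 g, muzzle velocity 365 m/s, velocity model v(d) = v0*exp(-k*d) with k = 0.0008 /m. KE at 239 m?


v = v0*exp(-k*d) = 365*exp(-0.0008*239) = 301.478 m/s
E = 0.5*m*v^2 = 0.5*0.03*301.478^2 = 1363 J

1363 J


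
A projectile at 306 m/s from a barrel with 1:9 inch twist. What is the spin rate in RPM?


twist_m = 9*0.0254 = 0.2286 m
spin = v/twist = 306/0.2286 = 1338.583 rev/s
RPM = spin*60 = 1338.583*60 ≈ 80315 RPM

80315 RPM


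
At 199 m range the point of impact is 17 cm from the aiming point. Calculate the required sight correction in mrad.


1 mrad subtends 1 cm per 10 m of range, so adj = error_cm / (dist_m / 10) = 17 / (199/10) = 0.8543 mrad

0.8543 mrad


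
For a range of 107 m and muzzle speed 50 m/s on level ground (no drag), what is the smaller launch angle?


sin(2*theta) = R*g/v0^2 = 107*9.81/50^2 = 0.419868, theta = arcsin(0.419868)/2 = 12.41°

12.41 degrees


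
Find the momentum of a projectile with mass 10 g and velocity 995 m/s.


p = m*v = 0.01*995 = 9.95 kg·m/s

9.95 kg·m/s


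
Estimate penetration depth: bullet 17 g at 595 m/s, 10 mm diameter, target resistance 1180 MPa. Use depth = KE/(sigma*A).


A = pi*(d/2)^2 = pi*(10/2)^2 = 78.5398 mm^2
E = 0.5*m*v^2 = 0.5*0.017*595^2 = 3009.21 J
depth = E/(sigma*A) = 3009.21 J / (1180 MPa * 78.5398 mm^2) = 3009.21/(1180 * 78.5398) m = 0.0324699 m ≈ 32.47 mm

32.47 mm


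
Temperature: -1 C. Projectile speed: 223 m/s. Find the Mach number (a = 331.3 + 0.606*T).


a = 331.3 + 0.606*(-1) = 330.694 m/s
M = v/a = 223/330.694 = 0.6743

0.6743


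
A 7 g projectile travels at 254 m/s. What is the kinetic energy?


E = 0.5*m*v^2 = 0.5*0.007*254^2 = 225.8 J

225.8 J


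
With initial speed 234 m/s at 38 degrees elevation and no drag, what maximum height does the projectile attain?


H = (v0*sin(theta))^2 / (2g) = (234*sin(38°))^2 / (2*9.81) = 1058 m

1058 m


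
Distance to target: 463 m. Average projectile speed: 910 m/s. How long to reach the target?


t = d/v = 463/910 = 0.5088 s

0.5088 s


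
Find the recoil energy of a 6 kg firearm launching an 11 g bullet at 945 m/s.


v_r = m_p*v_p/m_gun = 0.011*945/6 = 1.7325 m/s, E_r = 0.5*m_gun*v_r^2 = 0.5*6*1.7325^2 = 9.005 J

9.005 J


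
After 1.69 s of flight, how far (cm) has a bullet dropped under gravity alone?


drop = 0.5*g*t^2 = 0.5*9.81*1.69^2 = 14.0092 m ≈ 1401 cm

1401 cm


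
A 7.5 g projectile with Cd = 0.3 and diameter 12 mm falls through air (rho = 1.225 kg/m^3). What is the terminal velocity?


A = pi*(d/2)^2 = pi*(12/2000)^2 = 1.13097e-04 m^2
vt = sqrt(2mg/(Cd*rho*A)) = sqrt(2*0.0075*9.81/(0.3 * 1.225 * 1.13097e-04)) = 59.5 m/s

59.5 m/s


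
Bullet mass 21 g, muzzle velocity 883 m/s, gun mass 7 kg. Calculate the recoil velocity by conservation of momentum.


v_recoil = m_p * v_p / m_gun = 0.021 * 883 / 7 = 2.649 m/s

2.649 m/s


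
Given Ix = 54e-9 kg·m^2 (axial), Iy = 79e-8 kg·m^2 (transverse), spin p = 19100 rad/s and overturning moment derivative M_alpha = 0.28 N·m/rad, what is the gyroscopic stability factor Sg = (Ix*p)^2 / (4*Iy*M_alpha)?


Sg = Ix^2 * p^2 / (4 * Iy * M_alpha) = (54e-9)^2 * 19100^2 / (4 * 79e-8 * 0.28) = 1.202

1.202


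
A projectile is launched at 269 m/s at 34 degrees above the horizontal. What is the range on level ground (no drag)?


R = v0^2 * sin(2*theta) / g = 269^2 * sin(2*34°) / 9.81 = 6839 m

6839 m


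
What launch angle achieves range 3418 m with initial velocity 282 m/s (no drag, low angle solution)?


sin(2*theta) = R*g/v0^2 = 3418*9.81/282^2 = 0.421641, theta = arcsin(0.421641)/2 = 12.47°

12.47 degrees


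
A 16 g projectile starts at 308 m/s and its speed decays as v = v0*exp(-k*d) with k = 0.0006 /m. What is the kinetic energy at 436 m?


v = v0*exp(-k*d) = 308*exp(-0.0006*436) = 237.104 m/s
E = 0.5*m*v^2 = 0.5*0.016*237.104^2 = 449.7 J

449.7 J


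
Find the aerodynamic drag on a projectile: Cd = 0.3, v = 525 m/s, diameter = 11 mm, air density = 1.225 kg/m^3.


A = pi*(d/2)^2 = pi*(11/2000)^2 = 9.50332e-05 m^2
Fd = 0.5*Cd*rho*A*v^2 = 0.5*0.3*1.225*9.50332e-05*525^2 = 4.813 N

4.813 N


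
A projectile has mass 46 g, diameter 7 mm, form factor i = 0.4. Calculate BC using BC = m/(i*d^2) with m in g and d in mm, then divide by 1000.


BC = m/(i*d^2*1000) = 46/(0.4 * 7^2 * 1000) = 0.002347

0.002347


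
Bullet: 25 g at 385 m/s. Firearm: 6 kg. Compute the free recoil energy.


v_r = m_p*v_p/m_gun = 0.025*385/6 = 1.60417 m/s, E_r = 0.5*m_gun*v_r^2 = 0.5*6*1.60417^2 = 7.72 J

7.72 J


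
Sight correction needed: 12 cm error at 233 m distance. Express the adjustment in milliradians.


1 mrad subtends 1 cm per 10 m of range, so adj = error_cm / (dist_m / 10) = 12 / (233/10) = 0.515 mrad

0.515 mrad


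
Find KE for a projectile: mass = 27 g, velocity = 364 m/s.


E = 0.5*m*v^2 = 0.5*0.027*364^2 = 1789 J

1789 J


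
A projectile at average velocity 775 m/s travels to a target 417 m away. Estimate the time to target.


t = d/v = 417/775 = 0.5381 s

0.5381 s


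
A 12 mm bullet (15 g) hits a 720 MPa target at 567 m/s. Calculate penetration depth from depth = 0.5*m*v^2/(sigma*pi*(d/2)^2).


A = pi*(d/2)^2 = pi*(12/2)^2 = 113.097 mm^2
E = 0.5*m*v^2 = 0.5*0.015*567^2 = 2411.17 J
depth = E/(sigma*A) = 2411.17 J / (720 MPa * 113.097 mm^2) = 2411.17/(720 * 113.097) m = 0.0296103 m ≈ 29.61 mm

29.61 mm


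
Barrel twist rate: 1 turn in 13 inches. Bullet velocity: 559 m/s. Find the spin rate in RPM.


twist_m = 13*0.0254 = 0.3302 m
spin = v/twist = 559/0.3302 = 1692.913 rev/s
RPM = spin*60 = 1692.913*60 ≈ 101575 RPM

101575 RPM


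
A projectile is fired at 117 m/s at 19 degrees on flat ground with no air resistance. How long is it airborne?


T = 2*v0*sin(theta)/g = 2*117*sin(19°)/9.81 = 7.766 s

7.766 s


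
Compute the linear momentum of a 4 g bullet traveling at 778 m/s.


p = m*v = 0.004*778 = 3.112 kg·m/s

3.112 kg·m/s


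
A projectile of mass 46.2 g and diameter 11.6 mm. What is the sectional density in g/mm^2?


SD = m/d^2 = 46.2/11.6^2 = 0.3433 g/mm^2

0.3433 g/mm^2


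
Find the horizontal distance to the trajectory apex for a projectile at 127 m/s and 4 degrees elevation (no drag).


R = v0^2*sin(2*theta)/g = 127^2*sin(2*4°)/9.81 = 228.82 m
apex_dist = R/2 = 228.82/2 = 114.4 m

114.4 m


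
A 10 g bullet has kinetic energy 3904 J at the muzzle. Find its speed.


v = sqrt(2*E/m) = sqrt(2*3904/0.01) = 883.6 m/s

883.6 m/s


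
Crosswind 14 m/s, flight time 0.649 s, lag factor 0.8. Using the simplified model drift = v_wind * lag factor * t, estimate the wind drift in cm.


drift = v_wind * lag * t = 14 * 0.8 * 0.649 = 7.2688 m ≈ 726.9 cm

726.9 cm


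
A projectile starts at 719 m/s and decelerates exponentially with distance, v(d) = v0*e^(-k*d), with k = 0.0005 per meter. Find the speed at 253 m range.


v = v0*exp(-k*d) = 719*exp(-0.0005*253) = 633.6 m/s

633.6 m/s


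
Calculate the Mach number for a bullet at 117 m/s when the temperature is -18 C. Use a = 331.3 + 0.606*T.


a = 331.3 + 0.606*(-18) = 320.392 m/s
M = v/a = 117/320.392 = 0.3652

0.3652


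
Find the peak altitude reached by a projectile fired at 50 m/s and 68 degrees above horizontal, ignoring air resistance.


H = (v0*sin(theta))^2 / (2g) = (50*sin(68°))^2 / (2*9.81) = 109.5 m

109.5 m
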